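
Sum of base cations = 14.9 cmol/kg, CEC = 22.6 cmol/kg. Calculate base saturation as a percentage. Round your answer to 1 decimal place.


Step 1: BS = 100 * (sum of bases) / CEC
Step 2: BS = 100 * 14.9 / 22.6
Step 3: BS = 65.9%

65.9


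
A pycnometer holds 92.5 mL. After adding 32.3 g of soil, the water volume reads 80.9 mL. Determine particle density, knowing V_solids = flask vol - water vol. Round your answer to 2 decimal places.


Step 1: Volume of solids = flask volume - water volume with soil
Step 2: V_solids = 92.5 - 80.9 = 11.6 mL
Step 3: Particle density = mass / V_solids = 32.3 / 11.6 = 2.78 g/cm^3

2.78


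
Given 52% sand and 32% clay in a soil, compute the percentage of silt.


Step 1: sand + silt + clay = 100%
Step 2: silt = 100 - sand - clay
Step 3: silt = 100 - 52 - 32
Step 4: silt = 16%

16


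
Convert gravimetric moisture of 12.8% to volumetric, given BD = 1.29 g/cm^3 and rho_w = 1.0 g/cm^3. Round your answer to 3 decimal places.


Step 1: theta = (w / 100) * BD / rho_w
Step 2: theta = (12.8 / 100) * 1.29 / 1.0
Step 3: theta = 0.128 * 1.29
Step 4: theta = 0.165

0.165


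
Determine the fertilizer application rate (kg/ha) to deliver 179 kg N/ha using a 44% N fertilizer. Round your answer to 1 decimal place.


Step 1: Fertilizer rate = target N / (N content / 100)
Step 2: Rate = 179 / (44 / 100)
Step 3: Rate = 179 / 0.44
Step 4: Rate = 406.8 kg/ha

406.8


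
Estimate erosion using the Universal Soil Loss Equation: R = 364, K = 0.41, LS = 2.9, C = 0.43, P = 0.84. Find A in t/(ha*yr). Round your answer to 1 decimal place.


Step 1: A = R * K * LS * C * P
Step 2: R * K = 364 * 0.41 = 149.24
Step 3: (R*K) * LS = 149.24 * 2.9 = 432.796
Step 4: * C * P = 432.796 * 0.43 * 0.84 = 156.3
Step 5: A = 156.3 t/(ha*yr)

156.3


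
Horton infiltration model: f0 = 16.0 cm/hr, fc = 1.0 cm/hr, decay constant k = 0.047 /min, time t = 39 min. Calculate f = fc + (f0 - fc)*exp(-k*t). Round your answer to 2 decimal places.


Step 1: f = fc + (f0 - fc) * exp(-k * t)
Step 2: exp(-0.047 * 39) = 0.159933
Step 3: f = 1.0 + (16.0 - 1.0) * 0.159933
Step 4: f = 1.0 + 15.0 * 0.159933
Step 5: f = 3.4 cm/hr

3.4


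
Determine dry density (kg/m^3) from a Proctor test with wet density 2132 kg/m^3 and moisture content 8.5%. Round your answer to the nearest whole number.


Step 1: Dry density = wet density / (1 + w/100)
Step 2: Dry density = 2132 / (1 + 8.5/100)
Step 3: Dry density = 2132 / 1.085
Step 4: Dry density = 1965 kg/m^3

1965


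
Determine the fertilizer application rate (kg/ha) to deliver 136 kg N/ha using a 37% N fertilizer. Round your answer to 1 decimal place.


Step 1: Fertilizer rate = target N / (N content / 100)
Step 2: Rate = 136 / (37 / 100)
Step 3: Rate = 136 / 0.37
Step 4: Rate = 367.6 kg/ha

367.6


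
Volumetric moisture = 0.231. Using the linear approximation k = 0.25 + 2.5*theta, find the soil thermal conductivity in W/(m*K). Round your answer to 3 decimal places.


Step 1: k = 0.25 + 2.5 * theta
Step 2: k = 0.25 + 2.5 * 0.231
Step 3: k = 0.25 + 0.578
Step 4: k = 0.828 W/(m*K)

0.828


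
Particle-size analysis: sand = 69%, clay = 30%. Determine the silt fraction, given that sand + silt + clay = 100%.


Step 1: sand + silt + clay = 100%
Step 2: silt = 100 - sand - clay
Step 3: silt = 100 - 69 - 30
Step 4: silt = 1%

1


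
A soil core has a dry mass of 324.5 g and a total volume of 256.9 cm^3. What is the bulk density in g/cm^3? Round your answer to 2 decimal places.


Step 1: Identify the formula: BD = dry mass / volume
Step 2: Substitute values: BD = 324.5 / 256.9
Step 3: BD = 1.26 g/cm^3

1.26


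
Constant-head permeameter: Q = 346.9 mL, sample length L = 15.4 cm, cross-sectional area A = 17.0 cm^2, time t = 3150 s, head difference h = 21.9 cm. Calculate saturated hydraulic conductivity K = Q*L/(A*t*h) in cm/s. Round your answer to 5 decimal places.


Step 1: K = Q * L / (A * t * h)
Step 2: Numerator = 346.9 * 15.4 = 5342.26
Step 3: Denominator = 17.0 * 3150 * 21.9 = 1172745.0
Step 4: K = 5342.26 / 1172745.0 = 0.00456 cm/s

0.00456


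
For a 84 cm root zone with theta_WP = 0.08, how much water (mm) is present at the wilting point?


Step 1: Water (mm) = theta_WP * depth * 10
Step 2: Water = 0.08 * 84 * 10
Step 3: Water = 67.2 mm

67.2


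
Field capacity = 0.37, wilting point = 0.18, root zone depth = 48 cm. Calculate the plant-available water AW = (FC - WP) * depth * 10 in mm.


Step 1: Available water = (FC - WP) * depth * 10
Step 2: AW = (0.37 - 0.18) * 48 * 10
Step 3: AW = 0.19 * 48 * 10
Step 4: AW = 91.2 mm

91.2


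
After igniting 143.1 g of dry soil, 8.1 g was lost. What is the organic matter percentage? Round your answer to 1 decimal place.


Step 1: OM% = 100 * LOI / sample mass
Step 2: OM = 100 * 8.1 / 143.1
Step 3: OM = 5.7%

5.7


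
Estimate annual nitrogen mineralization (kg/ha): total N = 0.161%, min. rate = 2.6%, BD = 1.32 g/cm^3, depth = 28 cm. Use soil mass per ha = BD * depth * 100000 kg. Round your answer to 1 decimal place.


Step 1: Soil mass per ha = BD * depth * 100000 = 1.32 * 28 * 100000 = 3696000 kg
Step 2: Total N pool = soil mass * N%/100 = 3696000 * 0.161/100 = 5950.56 kg/ha
Step 3: N mineralized = N pool * rate%/100 = 5950.56 * 2.6/100 = 154.7 kg/ha/yr

154.7


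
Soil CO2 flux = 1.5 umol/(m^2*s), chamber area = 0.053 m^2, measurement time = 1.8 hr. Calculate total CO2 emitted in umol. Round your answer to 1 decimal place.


Step 1: Convert time to seconds: 1.8 hr * 3600 = 6480.0 s
Step 2: Total = flux * area * time_s
Step 3: Total = 1.5 * 0.053 * 6480.0
Step 4: Total = 515.2 umol

515.2


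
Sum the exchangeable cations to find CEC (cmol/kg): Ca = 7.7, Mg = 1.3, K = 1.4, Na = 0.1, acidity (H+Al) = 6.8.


Step 1: CEC = Ca + Mg + K + Na + (H+Al)
Step 2: CEC = 7.7 + 1.3 + 1.4 + 0.1 + 6.8
Step 3: CEC = 17.3 cmol/kg

17.3


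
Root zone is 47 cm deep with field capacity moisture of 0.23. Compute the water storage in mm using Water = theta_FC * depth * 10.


Step 1: Water (mm) = theta_FC * depth (cm) * 10
Step 2: Water = 0.23 * 47 * 10
Step 3: Water = 108.1 mm

108.1


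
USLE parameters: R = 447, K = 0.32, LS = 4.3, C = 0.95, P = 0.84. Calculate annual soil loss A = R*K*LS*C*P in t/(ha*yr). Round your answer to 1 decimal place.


Step 1: A = R * K * LS * C * P
Step 2: R * K = 447 * 0.32 = 143.04
Step 3: (R*K) * LS = 143.04 * 4.3 = 615.072
Step 4: * C * P = 615.072 * 0.95 * 0.84 = 490.8
Step 5: A = 490.8 t/(ha*yr)

490.8


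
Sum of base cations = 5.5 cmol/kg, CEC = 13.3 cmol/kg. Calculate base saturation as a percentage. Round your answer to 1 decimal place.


Step 1: BS = 100 * (sum of bases) / CEC
Step 2: BS = 100 * 5.5 / 13.3
Step 3: BS = 41.4%

41.4


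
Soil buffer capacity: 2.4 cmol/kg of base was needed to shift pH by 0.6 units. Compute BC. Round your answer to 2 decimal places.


Step 1: BC = change in base / change in pH
Step 2: BC = 2.4 / 0.6
Step 3: BC = 4.0 cmol/(kg*pH unit)

4.0


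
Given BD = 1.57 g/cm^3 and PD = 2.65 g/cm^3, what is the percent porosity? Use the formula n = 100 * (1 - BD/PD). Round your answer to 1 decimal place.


Step 1: Formula: n = 100 * (1 - BD / PD)
Step 2: n = 100 * (1 - 1.57 / 2.65)
Step 3: n = 100 * (1 - 0.59245)
Step 4: n = 40.8%

40.8


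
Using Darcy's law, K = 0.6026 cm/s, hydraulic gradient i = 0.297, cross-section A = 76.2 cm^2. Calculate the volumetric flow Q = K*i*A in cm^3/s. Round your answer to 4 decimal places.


Step 1: Apply Darcy's law: Q = K * i * A
Step 2: Q = 0.6026 * 0.297 * 76.2
Step 3: Q = 13.6377 cm^3/s

13.6377


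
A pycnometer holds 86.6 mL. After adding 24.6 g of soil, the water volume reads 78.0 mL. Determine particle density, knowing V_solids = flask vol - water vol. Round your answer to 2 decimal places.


Step 1: Volume of solids = flask volume - water volume with soil
Step 2: V_solids = 86.6 - 78.0 = 8.6 mL
Step 3: Particle density = mass / V_solids = 24.6 / 8.6 = 2.86 g/cm^3

2.86


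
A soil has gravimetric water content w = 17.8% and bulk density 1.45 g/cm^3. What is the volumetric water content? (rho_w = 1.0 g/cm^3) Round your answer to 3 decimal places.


Step 1: theta = (w / 100) * BD / rho_w
Step 2: theta = (17.8 / 100) * 1.45 / 1.0
Step 3: theta = 0.178 * 1.45
Step 4: theta = 0.258

0.258


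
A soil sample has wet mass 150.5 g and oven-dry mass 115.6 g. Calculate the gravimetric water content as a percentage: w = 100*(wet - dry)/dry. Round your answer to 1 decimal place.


Step 1: Water mass = wet - dry = 150.5 - 115.6 = 34.9 g
Step 2: w = 100 * water mass / dry mass
Step 3: w = 100 * 34.9 / 115.6 = 30.2%

30.2


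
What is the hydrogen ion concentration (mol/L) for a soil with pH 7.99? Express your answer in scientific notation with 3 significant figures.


Step 1: [H+] = 10^(-pH)
Step 2: [H+] = 10^(-7.99)
Step 3: [H+] = 1.02e-08 mol/L

1.02e-08


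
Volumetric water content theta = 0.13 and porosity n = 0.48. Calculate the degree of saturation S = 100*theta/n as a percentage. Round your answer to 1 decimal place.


Step 1: S = 100 * theta_v / n
Step 2: S = 100 * 0.13 / 0.48
Step 3: S = 27.1%

27.1


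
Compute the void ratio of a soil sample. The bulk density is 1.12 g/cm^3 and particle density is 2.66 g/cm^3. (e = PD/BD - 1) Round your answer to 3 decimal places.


Step 1: e = PD / BD - 1
Step 2: e = 2.66 / 1.12 - 1
Step 3: e = 2.375 - 1
Step 4: e = 1.375

1.375


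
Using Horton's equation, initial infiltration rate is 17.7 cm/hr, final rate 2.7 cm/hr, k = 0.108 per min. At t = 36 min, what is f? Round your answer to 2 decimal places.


Step 1: f = fc + (f0 - fc) * exp(-k * t)
Step 2: exp(-0.108 * 36) = 0.020486
Step 3: f = 2.7 + (17.7 - 2.7) * 0.020486
Step 4: f = 2.7 + 15.0 * 0.020486
Step 5: f = 3.01 cm/hr

3.01


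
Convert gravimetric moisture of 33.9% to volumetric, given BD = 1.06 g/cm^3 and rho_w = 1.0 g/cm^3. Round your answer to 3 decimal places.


Step 1: theta = (w / 100) * BD / rho_w
Step 2: theta = (33.9 / 100) * 1.06 / 1.0
Step 3: theta = 0.339 * 1.06
Step 4: theta = 0.359

0.359


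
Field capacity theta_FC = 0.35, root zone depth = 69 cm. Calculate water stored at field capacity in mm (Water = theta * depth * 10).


Step 1: Water (mm) = theta_FC * depth (cm) * 10
Step 2: Water = 0.35 * 69 * 10
Step 3: Water = 241.5 mm

241.5


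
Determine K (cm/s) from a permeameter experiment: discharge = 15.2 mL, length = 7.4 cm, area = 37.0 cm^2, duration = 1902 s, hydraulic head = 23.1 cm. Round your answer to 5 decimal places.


Step 1: K = Q * L / (A * t * h)
Step 2: Numerator = 15.2 * 7.4 = 112.48
Step 3: Denominator = 37.0 * 1902 * 23.1 = 1625639.4
Step 4: K = 112.48 / 1625639.4 = 0.00007 cm/s

0.00007


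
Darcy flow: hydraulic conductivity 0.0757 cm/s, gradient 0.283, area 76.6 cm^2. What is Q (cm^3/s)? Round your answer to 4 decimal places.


Step 1: Apply Darcy's law: Q = K * i * A
Step 2: Q = 0.0757 * 0.283 * 76.6
Step 3: Q = 1.641 cm^3/s

1.641


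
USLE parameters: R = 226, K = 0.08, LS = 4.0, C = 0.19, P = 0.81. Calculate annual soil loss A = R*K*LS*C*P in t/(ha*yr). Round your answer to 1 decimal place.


Step 1: A = R * K * LS * C * P
Step 2: R * K = 226 * 0.08 = 18.08
Step 3: (R*K) * LS = 18.08 * 4.0 = 72.32
Step 4: * C * P = 72.32 * 0.19 * 0.81 = 11.1
Step 5: A = 11.1 t/(ha*yr)

11.1


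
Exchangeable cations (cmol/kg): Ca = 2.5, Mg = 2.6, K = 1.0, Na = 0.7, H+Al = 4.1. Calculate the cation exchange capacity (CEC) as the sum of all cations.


Step 1: CEC = Ca + Mg + K + Na + (H+Al)
Step 2: CEC = 2.5 + 2.6 + 1.0 + 0.7 + 4.1
Step 3: CEC = 10.9 cmol/kg

10.9


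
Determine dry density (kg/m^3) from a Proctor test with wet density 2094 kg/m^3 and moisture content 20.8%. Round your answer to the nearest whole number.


Step 1: Dry density = wet density / (1 + w/100)
Step 2: Dry density = 2094 / (1 + 20.8/100)
Step 3: Dry density = 2094 / 1.208
Step 4: Dry density = 1733 kg/m^3

1733


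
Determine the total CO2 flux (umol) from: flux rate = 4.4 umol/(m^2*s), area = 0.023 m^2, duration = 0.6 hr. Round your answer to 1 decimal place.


Step 1: Convert time to seconds: 0.6 hr * 3600 = 2160.0 s
Step 2: Total = flux * area * time_s
Step 3: Total = 4.4 * 0.023 * 2160.0
Step 4: Total = 218.6 umol

218.6


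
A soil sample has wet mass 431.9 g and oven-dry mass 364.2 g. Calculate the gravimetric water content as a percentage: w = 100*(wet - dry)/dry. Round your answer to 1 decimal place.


Step 1: Water mass = wet - dry = 431.9 - 364.2 = 67.7 g
Step 2: w = 100 * water mass / dry mass
Step 3: w = 100 * 67.7 / 364.2 = 18.6%

18.6


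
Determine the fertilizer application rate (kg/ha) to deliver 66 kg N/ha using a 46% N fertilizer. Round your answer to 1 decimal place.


Step 1: Fertilizer rate = target N / (N content / 100)
Step 2: Rate = 66 / (46 / 100)
Step 3: Rate = 66 / 0.46
Step 4: Rate = 143.5 kg/ha

143.5


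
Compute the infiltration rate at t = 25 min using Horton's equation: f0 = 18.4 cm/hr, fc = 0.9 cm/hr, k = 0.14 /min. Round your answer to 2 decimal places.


Step 1: f = fc + (f0 - fc) * exp(-k * t)
Step 2: exp(-0.14 * 25) = 0.030197
Step 3: f = 0.9 + (18.4 - 0.9) * 0.030197
Step 4: f = 0.9 + 17.5 * 0.030197
Step 5: f = 1.43 cm/hr

1.43


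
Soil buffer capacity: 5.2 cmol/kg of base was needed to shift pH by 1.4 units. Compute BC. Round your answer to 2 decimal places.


Step 1: BC = change in base / change in pH
Step 2: BC = 5.2 / 1.4
Step 3: BC = 3.71 cmol/(kg*pH unit)

3.71


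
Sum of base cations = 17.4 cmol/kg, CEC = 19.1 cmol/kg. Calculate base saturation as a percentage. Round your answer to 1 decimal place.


Step 1: BS = 100 * (sum of bases) / CEC
Step 2: BS = 100 * 17.4 / 19.1
Step 3: BS = 91.1%

91.1


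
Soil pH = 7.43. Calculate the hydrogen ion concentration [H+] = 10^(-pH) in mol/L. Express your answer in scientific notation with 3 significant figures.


Step 1: [H+] = 10^(-pH)
Step 2: [H+] = 10^(-7.43)
Step 3: [H+] = 3.72e-08 mol/L

3.72e-08


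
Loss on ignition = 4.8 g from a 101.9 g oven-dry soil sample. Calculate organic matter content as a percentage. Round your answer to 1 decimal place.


Step 1: OM% = 100 * LOI / sample mass
Step 2: OM = 100 * 4.8 / 101.9
Step 3: OM = 4.7%

4.7


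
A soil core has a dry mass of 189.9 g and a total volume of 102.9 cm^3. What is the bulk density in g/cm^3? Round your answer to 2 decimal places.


Step 1: Identify the formula: BD = dry mass / volume
Step 2: Substitute values: BD = 189.9 / 102.9
Step 3: BD = 1.85 g/cm^3

1.85


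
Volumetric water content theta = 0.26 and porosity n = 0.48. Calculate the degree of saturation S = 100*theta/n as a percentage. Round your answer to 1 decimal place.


Step 1: S = 100 * theta_v / n
Step 2: S = 100 * 0.26 / 0.48
Step 3: S = 54.2%

54.2


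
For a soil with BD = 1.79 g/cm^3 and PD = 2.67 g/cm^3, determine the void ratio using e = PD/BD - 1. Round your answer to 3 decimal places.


Step 1: e = PD / BD - 1
Step 2: e = 2.67 / 1.79 - 1
Step 3: e = 1.49162 - 1
Step 4: e = 0.492

0.492


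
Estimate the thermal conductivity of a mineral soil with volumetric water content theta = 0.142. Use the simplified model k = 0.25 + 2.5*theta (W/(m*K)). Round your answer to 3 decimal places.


Step 1: k = 0.25 + 2.5 * theta
Step 2: k = 0.25 + 2.5 * 0.142
Step 3: k = 0.25 + 0.355
Step 4: k = 0.605 W/(m*K)

0.605


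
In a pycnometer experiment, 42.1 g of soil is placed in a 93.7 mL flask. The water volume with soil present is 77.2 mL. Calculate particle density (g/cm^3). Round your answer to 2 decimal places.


Step 1: Volume of solids = flask volume - water volume with soil
Step 2: V_solids = 93.7 - 77.2 = 16.5 mL
Step 3: Particle density = mass / V_solids = 42.1 / 16.5 = 2.55 g/cm^3

2.55


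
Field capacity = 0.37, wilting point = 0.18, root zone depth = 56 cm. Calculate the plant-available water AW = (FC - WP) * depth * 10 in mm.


Step 1: Available water = (FC - WP) * depth * 10
Step 2: AW = (0.37 - 0.18) * 56 * 10
Step 3: AW = 0.19 * 56 * 10
Step 4: AW = 106.4 mm

106.4


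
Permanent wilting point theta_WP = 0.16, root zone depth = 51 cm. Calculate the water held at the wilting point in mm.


Step 1: Water (mm) = theta_WP * depth * 10
Step 2: Water = 0.16 * 51 * 10
Step 3: Water = 81.6 mm

81.6


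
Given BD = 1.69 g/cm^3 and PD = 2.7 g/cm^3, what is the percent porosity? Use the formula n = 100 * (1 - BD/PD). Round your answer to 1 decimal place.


Step 1: Formula: n = 100 * (1 - BD / PD)
Step 2: n = 100 * (1 - 1.69 / 2.7)
Step 3: n = 100 * (1 - 0.62593)
Step 4: n = 37.4%

37.4


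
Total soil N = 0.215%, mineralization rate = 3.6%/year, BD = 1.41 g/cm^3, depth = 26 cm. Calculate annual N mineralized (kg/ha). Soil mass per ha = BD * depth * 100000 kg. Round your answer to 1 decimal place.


Step 1: Soil mass per ha = BD * depth * 100000 = 1.41 * 26 * 100000 = 3666000 kg
Step 2: Total N pool = soil mass * N%/100 = 3666000 * 0.215/100 = 7881.9 kg/ha
Step 3: N mineralized = N pool * rate%/100 = 7881.9 * 3.6/100 = 283.7 kg/ha/yr

283.7


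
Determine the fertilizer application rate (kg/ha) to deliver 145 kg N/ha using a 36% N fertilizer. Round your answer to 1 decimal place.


Step 1: Fertilizer rate = target N / (N content / 100)
Step 2: Rate = 145 / (36 / 100)
Step 3: Rate = 145 / 0.36
Step 4: Rate = 402.8 kg/ha

402.8


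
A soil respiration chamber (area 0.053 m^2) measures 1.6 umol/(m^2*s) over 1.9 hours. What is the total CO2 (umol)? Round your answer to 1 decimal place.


Step 1: Convert time to seconds: 1.9 hr * 3600 = 6840.0 s
Step 2: Total = flux * area * time_s
Step 3: Total = 1.6 * 0.053 * 6840.0
Step 4: Total = 580.0 umol

580.0


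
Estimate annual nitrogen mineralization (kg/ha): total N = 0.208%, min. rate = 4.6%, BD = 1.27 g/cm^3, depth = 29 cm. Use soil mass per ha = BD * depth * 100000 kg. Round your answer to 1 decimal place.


Step 1: Soil mass per ha = BD * depth * 100000 = 1.27 * 29 * 100000 = 3683000 kg
Step 2: Total N pool = soil mass * N%/100 = 3683000 * 0.208/100 = 7660.64 kg/ha
Step 3: N mineralized = N pool * rate%/100 = 7660.64 * 4.6/100 = 352.4 kg/ha/yr

352.4


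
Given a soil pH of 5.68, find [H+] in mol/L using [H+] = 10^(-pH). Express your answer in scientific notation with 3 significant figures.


Step 1: [H+] = 10^(-pH)
Step 2: [H+] = 10^(-5.68)
Step 3: [H+] = 2.09e-06 mol/L

2.09e-06


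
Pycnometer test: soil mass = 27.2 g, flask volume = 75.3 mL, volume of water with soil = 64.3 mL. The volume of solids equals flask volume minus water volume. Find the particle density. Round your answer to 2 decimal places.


Step 1: Volume of solids = flask volume - water volume with soil
Step 2: V_solids = 75.3 - 64.3 = 11.0 mL
Step 3: Particle density = mass / V_solids = 27.2 / 11.0 = 2.47 g/cm^3

2.47


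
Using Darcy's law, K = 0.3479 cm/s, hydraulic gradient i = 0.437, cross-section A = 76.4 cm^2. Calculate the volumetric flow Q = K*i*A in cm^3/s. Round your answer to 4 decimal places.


Step 1: Apply Darcy's law: Q = K * i * A
Step 2: Q = 0.3479 * 0.437 * 76.4
Step 3: Q = 11.6153 cm^3/s

11.6153


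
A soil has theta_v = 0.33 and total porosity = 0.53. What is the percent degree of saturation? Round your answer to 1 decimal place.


Step 1: S = 100 * theta_v / n
Step 2: S = 100 * 0.33 / 0.53
Step 3: S = 62.3%

62.3


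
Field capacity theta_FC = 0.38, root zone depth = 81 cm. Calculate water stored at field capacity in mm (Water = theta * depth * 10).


Step 1: Water (mm) = theta_FC * depth (cm) * 10
Step 2: Water = 0.38 * 81 * 10
Step 3: Water = 307.8 mm

307.8


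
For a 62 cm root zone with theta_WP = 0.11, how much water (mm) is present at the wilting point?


Step 1: Water (mm) = theta_WP * depth * 10
Step 2: Water = 0.11 * 62 * 10
Step 3: Water = 68.2 mm

68.2


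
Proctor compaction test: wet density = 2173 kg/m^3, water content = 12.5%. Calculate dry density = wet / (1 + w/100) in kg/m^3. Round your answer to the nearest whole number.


Step 1: Dry density = wet density / (1 + w/100)
Step 2: Dry density = 2173 / (1 + 12.5/100)
Step 3: Dry density = 2173 / 1.125
Step 4: Dry density = 1932 kg/m^3

1932


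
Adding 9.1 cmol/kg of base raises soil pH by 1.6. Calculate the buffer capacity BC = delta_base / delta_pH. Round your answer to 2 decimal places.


Step 1: BC = change in base / change in pH
Step 2: BC = 9.1 / 1.6
Step 3: BC = 5.69 cmol/(kg*pH unit)

5.69


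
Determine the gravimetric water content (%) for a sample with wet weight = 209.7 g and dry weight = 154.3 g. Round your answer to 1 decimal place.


Step 1: Water mass = wet - dry = 209.7 - 154.3 = 55.4 g
Step 2: w = 100 * water mass / dry mass
Step 3: w = 100 * 55.4 / 154.3 = 35.9%

35.9


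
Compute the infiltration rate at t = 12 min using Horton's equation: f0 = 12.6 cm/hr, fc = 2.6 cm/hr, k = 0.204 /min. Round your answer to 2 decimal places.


Step 1: f = fc + (f0 - fc) * exp(-k * t)
Step 2: exp(-0.204 * 12) = 0.086466
Step 3: f = 2.6 + (12.6 - 2.6) * 0.086466
Step 4: f = 2.6 + 10.0 * 0.086466
Step 5: f = 3.46 cm/hr

3.46


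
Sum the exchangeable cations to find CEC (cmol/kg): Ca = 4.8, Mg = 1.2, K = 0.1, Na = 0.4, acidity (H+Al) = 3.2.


Step 1: CEC = Ca + Mg + K + Na + (H+Al)
Step 2: CEC = 4.8 + 1.2 + 0.1 + 0.4 + 3.2
Step 3: CEC = 9.7 cmol/kg

9.7


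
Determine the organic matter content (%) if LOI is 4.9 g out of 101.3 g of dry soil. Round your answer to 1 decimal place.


Step 1: OM% = 100 * LOI / sample mass
Step 2: OM = 100 * 4.9 / 101.3
Step 3: OM = 4.8%

4.8


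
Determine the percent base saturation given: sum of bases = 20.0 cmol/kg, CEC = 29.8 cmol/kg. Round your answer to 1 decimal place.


Step 1: BS = 100 * (sum of bases) / CEC
Step 2: BS = 100 * 20.0 / 29.8
Step 3: BS = 67.1%

67.1


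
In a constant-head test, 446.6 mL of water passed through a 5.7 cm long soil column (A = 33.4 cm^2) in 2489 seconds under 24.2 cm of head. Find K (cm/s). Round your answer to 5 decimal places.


Step 1: K = Q * L / (A * t * h)
Step 2: Numerator = 446.6 * 5.7 = 2545.62
Step 3: Denominator = 33.4 * 2489 * 24.2 = 2011808.92
Step 4: K = 2545.62 / 2011808.92 = 0.00127 cm/s

0.00127


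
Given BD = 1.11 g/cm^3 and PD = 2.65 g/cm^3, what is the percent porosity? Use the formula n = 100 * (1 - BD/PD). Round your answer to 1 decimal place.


Step 1: Formula: n = 100 * (1 - BD / PD)
Step 2: n = 100 * (1 - 1.11 / 2.65)
Step 3: n = 100 * (1 - 0.41887)
Step 4: n = 58.1%

58.1


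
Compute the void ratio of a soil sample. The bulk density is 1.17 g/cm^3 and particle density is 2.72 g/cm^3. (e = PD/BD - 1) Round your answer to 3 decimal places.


Step 1: e = PD / BD - 1
Step 2: e = 2.72 / 1.17 - 1
Step 3: e = 2.32479 - 1
Step 4: e = 1.325

1.325


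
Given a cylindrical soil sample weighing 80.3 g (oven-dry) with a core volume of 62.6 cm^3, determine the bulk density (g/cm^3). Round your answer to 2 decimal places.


Step 1: Identify the formula: BD = dry mass / volume
Step 2: Substitute values: BD = 80.3 / 62.6
Step 3: BD = 1.28 g/cm^3

1.28


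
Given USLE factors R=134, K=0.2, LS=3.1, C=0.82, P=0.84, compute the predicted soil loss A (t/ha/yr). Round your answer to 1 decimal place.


Step 1: A = R * K * LS * C * P
Step 2: R * K = 134 * 0.2 = 26.8
Step 3: (R*K) * LS = 26.8 * 3.1 = 83.08
Step 4: * C * P = 83.08 * 0.82 * 0.84 = 57.2
Step 5: A = 57.2 t/(ha*yr)

57.2


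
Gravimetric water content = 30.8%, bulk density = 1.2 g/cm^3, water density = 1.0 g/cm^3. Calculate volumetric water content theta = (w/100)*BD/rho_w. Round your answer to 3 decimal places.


Step 1: theta = (w / 100) * BD / rho_w
Step 2: theta = (30.8 / 100) * 1.2 / 1.0
Step 3: theta = 0.308 * 1.2
Step 4: theta = 0.37

0.37


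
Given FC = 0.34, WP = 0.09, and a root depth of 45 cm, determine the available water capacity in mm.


Step 1: Available water = (FC - WP) * depth * 10
Step 2: AW = (0.34 - 0.09) * 45 * 10
Step 3: AW = 0.25 * 45 * 10
Step 4: AW = 112.5 mm

112.5


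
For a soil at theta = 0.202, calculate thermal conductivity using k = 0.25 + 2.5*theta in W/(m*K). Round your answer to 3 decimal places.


Step 1: k = 0.25 + 2.5 * theta
Step 2: k = 0.25 + 2.5 * 0.202
Step 3: k = 0.25 + 0.505
Step 4: k = 0.755 W/(m*K)

0.755


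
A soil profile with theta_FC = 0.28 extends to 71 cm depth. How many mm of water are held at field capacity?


Step 1: Water (mm) = theta_FC * depth (cm) * 10
Step 2: Water = 0.28 * 71 * 10
Step 3: Water = 198.8 mm

198.8


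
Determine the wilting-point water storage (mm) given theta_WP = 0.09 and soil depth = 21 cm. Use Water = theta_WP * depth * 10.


Step 1: Water (mm) = theta_WP * depth * 10
Step 2: Water = 0.09 * 21 * 10
Step 3: Water = 18.9 mm

18.9


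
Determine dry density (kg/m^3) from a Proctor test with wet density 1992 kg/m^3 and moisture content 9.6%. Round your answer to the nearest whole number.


Step 1: Dry density = wet density / (1 + w/100)
Step 2: Dry density = 1992 / (1 + 9.6/100)
Step 3: Dry density = 1992 / 1.096
Step 4: Dry density = 1818 kg/m^3

1818


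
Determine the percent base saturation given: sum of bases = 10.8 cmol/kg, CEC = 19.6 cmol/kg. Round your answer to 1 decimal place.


Step 1: BS = 100 * (sum of bases) / CEC
Step 2: BS = 100 * 10.8 / 19.6
Step 3: BS = 55.1%

55.1


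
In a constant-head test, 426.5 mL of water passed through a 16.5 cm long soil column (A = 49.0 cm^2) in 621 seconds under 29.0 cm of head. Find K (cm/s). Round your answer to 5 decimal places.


Step 1: K = Q * L / (A * t * h)
Step 2: Numerator = 426.5 * 16.5 = 7037.25
Step 3: Denominator = 49.0 * 621 * 29.0 = 882441.0
Step 4: K = 7037.25 / 882441.0 = 0.00797 cm/s

0.00797


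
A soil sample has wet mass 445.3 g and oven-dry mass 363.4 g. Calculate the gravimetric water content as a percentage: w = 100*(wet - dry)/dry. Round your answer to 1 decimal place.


Step 1: Water mass = wet - dry = 445.3 - 363.4 = 81.9 g
Step 2: w = 100 * water mass / dry mass
Step 3: w = 100 * 81.9 / 363.4 = 22.5%

22.5


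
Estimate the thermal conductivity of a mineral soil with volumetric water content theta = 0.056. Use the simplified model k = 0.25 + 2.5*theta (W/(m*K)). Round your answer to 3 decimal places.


Step 1: k = 0.25 + 2.5 * theta
Step 2: k = 0.25 + 2.5 * 0.056
Step 3: k = 0.25 + 0.14
Step 4: k = 0.39 W/(m*K)

0.39


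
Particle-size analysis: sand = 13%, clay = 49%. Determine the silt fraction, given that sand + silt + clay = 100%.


Step 1: sand + silt + clay = 100%
Step 2: silt = 100 - sand - clay
Step 3: silt = 100 - 13 - 49
Step 4: silt = 38%

38


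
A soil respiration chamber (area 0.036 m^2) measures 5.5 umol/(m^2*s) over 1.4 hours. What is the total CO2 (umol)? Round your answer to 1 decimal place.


Step 1: Convert time to seconds: 1.4 hr * 3600 = 5040.0 s
Step 2: Total = flux * area * time_s
Step 3: Total = 5.5 * 0.036 * 5040.0
Step 4: Total = 997.9 umol

997.9


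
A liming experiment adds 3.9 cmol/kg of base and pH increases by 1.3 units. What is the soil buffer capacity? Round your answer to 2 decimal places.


Step 1: BC = change in base / change in pH
Step 2: BC = 3.9 / 1.3
Step 3: BC = 3.0 cmol/(kg*pH unit)

3.0


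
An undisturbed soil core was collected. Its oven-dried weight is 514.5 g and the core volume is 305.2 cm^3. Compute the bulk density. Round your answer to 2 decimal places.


Step 1: Identify the formula: BD = dry mass / volume
Step 2: Substitute values: BD = 514.5 / 305.2
Step 3: BD = 1.69 g/cm^3

1.69


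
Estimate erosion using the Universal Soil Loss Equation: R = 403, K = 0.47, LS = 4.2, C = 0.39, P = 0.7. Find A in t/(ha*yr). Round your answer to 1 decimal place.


Step 1: A = R * K * LS * C * P
Step 2: R * K = 403 * 0.47 = 189.41
Step 3: (R*K) * LS = 189.41 * 4.2 = 795.522
Step 4: * C * P = 795.522 * 0.39 * 0.7 = 217.2
Step 5: A = 217.2 t/(ha*yr)

217.2


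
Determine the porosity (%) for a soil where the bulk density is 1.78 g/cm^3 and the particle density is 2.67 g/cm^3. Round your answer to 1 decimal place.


Step 1: Formula: n = 100 * (1 - BD / PD)
Step 2: n = 100 * (1 - 1.78 / 2.67)
Step 3: n = 100 * (1 - 0.66667)
Step 4: n = 33.3%

33.3


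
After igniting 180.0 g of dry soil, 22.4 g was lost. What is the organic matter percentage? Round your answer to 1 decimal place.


Step 1: OM% = 100 * LOI / sample mass
Step 2: OM = 100 * 22.4 / 180.0
Step 3: OM = 12.4%

12.4


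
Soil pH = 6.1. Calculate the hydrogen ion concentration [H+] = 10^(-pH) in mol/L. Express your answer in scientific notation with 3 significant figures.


Step 1: [H+] = 10^(-pH)
Step 2: [H+] = 10^(-6.1)
Step 3: [H+] = 7.94e-07 mol/L

7.94e-07


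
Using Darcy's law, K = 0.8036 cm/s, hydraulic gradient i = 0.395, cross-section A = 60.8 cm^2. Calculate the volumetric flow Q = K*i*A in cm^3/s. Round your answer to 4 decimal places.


Step 1: Apply Darcy's law: Q = K * i * A
Step 2: Q = 0.8036 * 0.395 * 60.8
Step 3: Q = 19.2993 cm^3/s

19.2993


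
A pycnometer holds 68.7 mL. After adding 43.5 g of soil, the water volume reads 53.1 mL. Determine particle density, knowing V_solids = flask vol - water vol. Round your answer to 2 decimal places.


Step 1: Volume of solids = flask volume - water volume with soil
Step 2: V_solids = 68.7 - 53.1 = 15.6 mL
Step 3: Particle density = mass / V_solids = 43.5 / 15.6 = 2.79 g/cm^3

2.79


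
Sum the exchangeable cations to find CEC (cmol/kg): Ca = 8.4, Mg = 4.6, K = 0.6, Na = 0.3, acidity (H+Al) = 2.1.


Step 1: CEC = Ca + Mg + K + Na + (H+Al)
Step 2: CEC = 8.4 + 4.6 + 0.6 + 0.3 + 2.1
Step 3: CEC = 16.0 cmol/kg

16.0


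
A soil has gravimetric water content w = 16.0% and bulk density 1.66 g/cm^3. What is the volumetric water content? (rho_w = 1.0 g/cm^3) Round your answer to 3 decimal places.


Step 1: theta = (w / 100) * BD / rho_w
Step 2: theta = (16.0 / 100) * 1.66 / 1.0
Step 3: theta = 0.16 * 1.66
Step 4: theta = 0.266

0.266


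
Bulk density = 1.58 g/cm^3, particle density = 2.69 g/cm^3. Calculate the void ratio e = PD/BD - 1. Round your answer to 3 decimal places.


Step 1: e = PD / BD - 1
Step 2: e = 2.69 / 1.58 - 1
Step 3: e = 1.70253 - 1
Step 4: e = 0.703

0.703


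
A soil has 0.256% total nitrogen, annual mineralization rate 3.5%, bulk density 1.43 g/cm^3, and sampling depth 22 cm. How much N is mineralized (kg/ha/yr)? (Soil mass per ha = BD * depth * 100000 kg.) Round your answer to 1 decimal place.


Step 1: Soil mass per ha = BD * depth * 100000 = 1.43 * 22 * 100000 = 3146000 kg
Step 2: Total N pool = soil mass * N%/100 = 3146000 * 0.256/100 = 8053.76 kg/ha
Step 3: N mineralized = N pool * rate%/100 = 8053.76 * 3.5/100 = 281.9 kg/ha/yr

281.9


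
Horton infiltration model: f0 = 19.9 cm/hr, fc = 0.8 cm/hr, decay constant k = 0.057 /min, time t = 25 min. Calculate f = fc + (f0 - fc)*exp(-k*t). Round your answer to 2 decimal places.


Step 1: f = fc + (f0 - fc) * exp(-k * t)
Step 2: exp(-0.057 * 25) = 0.240508
Step 3: f = 0.8 + (19.9 - 0.8) * 0.240508
Step 4: f = 0.8 + 19.1 * 0.240508
Step 5: f = 5.39 cm/hr

5.39


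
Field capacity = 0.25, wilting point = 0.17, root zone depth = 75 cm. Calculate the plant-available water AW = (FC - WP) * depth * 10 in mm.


Step 1: Available water = (FC - WP) * depth * 10
Step 2: AW = (0.25 - 0.17) * 75 * 10
Step 3: AW = 0.08 * 75 * 10
Step 4: AW = 60.0 mm

60.0


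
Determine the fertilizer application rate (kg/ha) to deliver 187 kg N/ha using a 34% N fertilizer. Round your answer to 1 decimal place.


Step 1: Fertilizer rate = target N / (N content / 100)
Step 2: Rate = 187 / (34 / 100)
Step 3: Rate = 187 / 0.34
Step 4: Rate = 550.0 kg/ha

550.0


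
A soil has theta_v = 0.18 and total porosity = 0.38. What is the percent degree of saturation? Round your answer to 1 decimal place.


Step 1: S = 100 * theta_v / n
Step 2: S = 100 * 0.18 / 0.38
Step 3: S = 47.4%

47.4


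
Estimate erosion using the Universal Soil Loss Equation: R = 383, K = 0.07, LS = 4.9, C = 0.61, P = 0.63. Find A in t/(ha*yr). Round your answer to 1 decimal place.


Step 1: A = R * K * LS * C * P
Step 2: R * K = 383 * 0.07 = 26.81
Step 3: (R*K) * LS = 26.81 * 4.9 = 131.369
Step 4: * C * P = 131.369 * 0.61 * 0.63 = 50.5
Step 5: A = 50.5 t/(ha*yr)

50.5


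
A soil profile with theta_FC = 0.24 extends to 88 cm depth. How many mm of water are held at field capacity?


Step 1: Water (mm) = theta_FC * depth (cm) * 10
Step 2: Water = 0.24 * 88 * 10
Step 3: Water = 211.2 mm

211.2


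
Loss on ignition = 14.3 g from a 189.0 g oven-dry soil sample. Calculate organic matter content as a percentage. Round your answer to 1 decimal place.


Step 1: OM% = 100 * LOI / sample mass
Step 2: OM = 100 * 14.3 / 189.0
Step 3: OM = 7.6%

7.6


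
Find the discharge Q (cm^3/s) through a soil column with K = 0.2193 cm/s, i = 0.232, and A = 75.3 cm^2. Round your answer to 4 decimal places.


Step 1: Apply Darcy's law: Q = K * i * A
Step 2: Q = 0.2193 * 0.232 * 75.3
Step 3: Q = 3.8311 cm^3/s

3.8311


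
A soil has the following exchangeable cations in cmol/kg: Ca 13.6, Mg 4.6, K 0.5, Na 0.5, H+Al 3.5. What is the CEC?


Step 1: CEC = Ca + Mg + K + Na + (H+Al)
Step 2: CEC = 13.6 + 4.6 + 0.5 + 0.5 + 3.5
Step 3: CEC = 22.7 cmol/kg

22.7


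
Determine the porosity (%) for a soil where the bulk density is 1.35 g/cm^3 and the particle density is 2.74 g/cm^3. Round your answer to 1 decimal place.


Step 1: Formula: n = 100 * (1 - BD / PD)
Step 2: n = 100 * (1 - 1.35 / 2.74)
Step 3: n = 100 * (1 - 0.4927)
Step 4: n = 50.7%

50.7


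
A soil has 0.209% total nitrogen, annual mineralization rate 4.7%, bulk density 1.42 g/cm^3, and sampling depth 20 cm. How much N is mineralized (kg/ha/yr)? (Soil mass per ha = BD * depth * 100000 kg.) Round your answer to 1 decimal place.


Step 1: Soil mass per ha = BD * depth * 100000 = 1.42 * 20 * 100000 = 2840000 kg
Step 2: Total N pool = soil mass * N%/100 = 2840000 * 0.209/100 = 5935.6 kg/ha
Step 3: N mineralized = N pool * rate%/100 = 5935.6 * 4.7/100 = 279.0 kg/ha/yr

279.0


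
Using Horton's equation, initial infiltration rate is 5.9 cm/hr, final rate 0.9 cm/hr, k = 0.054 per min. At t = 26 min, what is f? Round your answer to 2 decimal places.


Step 1: f = fc + (f0 - fc) * exp(-k * t)
Step 2: exp(-0.054 * 26) = 0.245613
Step 3: f = 0.9 + (5.9 - 0.9) * 0.245613
Step 4: f = 0.9 + 5.0 * 0.245613
Step 5: f = 2.13 cm/hr

2.13


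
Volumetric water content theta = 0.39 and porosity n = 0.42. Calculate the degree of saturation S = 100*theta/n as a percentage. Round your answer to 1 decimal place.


Step 1: S = 100 * theta_v / n
Step 2: S = 100 * 0.39 / 0.42
Step 3: S = 92.9%

92.9


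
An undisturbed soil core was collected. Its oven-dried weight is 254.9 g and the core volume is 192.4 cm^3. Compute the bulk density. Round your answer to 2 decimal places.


Step 1: Identify the formula: BD = dry mass / volume
Step 2: Substitute values: BD = 254.9 / 192.4
Step 3: BD = 1.32 g/cm^3

1.32


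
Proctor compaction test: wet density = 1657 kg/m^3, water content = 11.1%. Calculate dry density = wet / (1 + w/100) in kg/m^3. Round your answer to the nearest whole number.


Step 1: Dry density = wet density / (1 + w/100)
Step 2: Dry density = 1657 / (1 + 11.1/100)
Step 3: Dry density = 1657 / 1.111
Step 4: Dry density = 1491 kg/m^3

1491


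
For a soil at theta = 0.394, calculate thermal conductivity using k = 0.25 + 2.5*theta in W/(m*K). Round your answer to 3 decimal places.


Step 1: k = 0.25 + 2.5 * theta
Step 2: k = 0.25 + 2.5 * 0.394
Step 3: k = 0.25 + 0.985
Step 4: k = 1.235 W/(m*K)

1.235


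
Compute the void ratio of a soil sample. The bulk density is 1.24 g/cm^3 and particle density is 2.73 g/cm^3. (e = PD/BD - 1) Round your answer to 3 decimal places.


Step 1: e = PD / BD - 1
Step 2: e = 2.73 / 1.24 - 1
Step 3: e = 2.20161 - 1
Step 4: e = 1.202

1.202


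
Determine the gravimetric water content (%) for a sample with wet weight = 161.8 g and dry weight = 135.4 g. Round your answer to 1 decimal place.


Step 1: Water mass = wet - dry = 161.8 - 135.4 = 26.4 g
Step 2: w = 100 * water mass / dry mass
Step 3: w = 100 * 26.4 / 135.4 = 19.5%

19.5


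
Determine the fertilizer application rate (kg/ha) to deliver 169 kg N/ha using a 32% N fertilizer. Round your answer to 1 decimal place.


Step 1: Fertilizer rate = target N / (N content / 100)
Step 2: Rate = 169 / (32 / 100)
Step 3: Rate = 169 / 0.32
Step 4: Rate = 528.1 kg/ha

528.1


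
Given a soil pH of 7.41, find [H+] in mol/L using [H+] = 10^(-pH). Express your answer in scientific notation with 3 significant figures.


Step 1: [H+] = 10^(-pH)
Step 2: [H+] = 10^(-7.41)
Step 3: [H+] = 3.89e-08 mol/L

3.89e-08


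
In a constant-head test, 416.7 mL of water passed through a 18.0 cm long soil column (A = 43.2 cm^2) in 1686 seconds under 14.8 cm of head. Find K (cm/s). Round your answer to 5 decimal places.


Step 1: K = Q * L / (A * t * h)
Step 2: Numerator = 416.7 * 18.0 = 7500.6
Step 3: Denominator = 43.2 * 1686 * 14.8 = 1077960.96
Step 4: K = 7500.6 / 1077960.96 = 0.00696 cm/s

0.00696


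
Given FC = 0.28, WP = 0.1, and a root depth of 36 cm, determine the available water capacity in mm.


Step 1: Available water = (FC - WP) * depth * 10
Step 2: AW = (0.28 - 0.1) * 36 * 10
Step 3: AW = 0.18 * 36 * 10
Step 4: AW = 64.8 mm

64.8


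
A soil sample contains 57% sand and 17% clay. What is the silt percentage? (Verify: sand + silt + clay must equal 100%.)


Step 1: sand + silt + clay = 100%
Step 2: silt = 100 - sand - clay
Step 3: silt = 100 - 57 - 17
Step 4: silt = 26%

26


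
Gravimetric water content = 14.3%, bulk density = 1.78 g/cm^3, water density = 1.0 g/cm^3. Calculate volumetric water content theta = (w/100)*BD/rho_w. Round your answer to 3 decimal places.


Step 1: theta = (w / 100) * BD / rho_w
Step 2: theta = (14.3 / 100) * 1.78 / 1.0
Step 3: theta = 0.143 * 1.78
Step 4: theta = 0.255

0.255


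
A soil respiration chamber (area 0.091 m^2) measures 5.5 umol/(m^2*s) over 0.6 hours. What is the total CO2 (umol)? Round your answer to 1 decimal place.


Step 1: Convert time to seconds: 0.6 hr * 3600 = 2160.0 s
Step 2: Total = flux * area * time_s
Step 3: Total = 5.5 * 0.091 * 2160.0
Step 4: Total = 1081.1 umol

1081.1


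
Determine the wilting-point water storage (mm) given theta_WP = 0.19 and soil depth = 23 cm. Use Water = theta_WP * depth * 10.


Step 1: Water (mm) = theta_WP * depth * 10
Step 2: Water = 0.19 * 23 * 10
Step 3: Water = 43.7 mm

43.7


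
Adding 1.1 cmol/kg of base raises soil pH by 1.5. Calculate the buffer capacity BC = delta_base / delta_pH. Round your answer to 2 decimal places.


Step 1: BC = change in base / change in pH
Step 2: BC = 1.1 / 1.5
Step 3: BC = 0.73 cmol/(kg*pH unit)

0.73


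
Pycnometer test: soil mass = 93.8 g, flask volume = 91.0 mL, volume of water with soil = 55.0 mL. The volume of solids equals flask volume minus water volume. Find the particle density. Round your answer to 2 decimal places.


Step 1: Volume of solids = flask volume - water volume with soil
Step 2: V_solids = 91.0 - 55.0 = 36.0 mL
Step 3: Particle density = mass / V_solids = 93.8 / 36.0 = 2.61 g/cm^3

2.61


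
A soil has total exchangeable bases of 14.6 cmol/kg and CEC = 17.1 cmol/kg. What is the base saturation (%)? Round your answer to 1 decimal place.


Step 1: BS = 100 * (sum of bases) / CEC
Step 2: BS = 100 * 14.6 / 17.1
Step 3: BS = 85.4%

85.4


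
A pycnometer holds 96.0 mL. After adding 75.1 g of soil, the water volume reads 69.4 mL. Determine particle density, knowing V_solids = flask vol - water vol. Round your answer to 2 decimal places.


Step 1: Volume of solids = flask volume - water volume with soil
Step 2: V_solids = 96.0 - 69.4 = 26.6 mL
Step 3: Particle density = mass / V_solids = 75.1 / 26.6 = 2.82 g/cm^3

2.82


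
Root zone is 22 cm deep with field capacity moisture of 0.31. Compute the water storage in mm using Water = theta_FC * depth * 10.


Step 1: Water (mm) = theta_FC * depth (cm) * 10
Step 2: Water = 0.31 * 22 * 10
Step 3: Water = 68.2 mm

68.2
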